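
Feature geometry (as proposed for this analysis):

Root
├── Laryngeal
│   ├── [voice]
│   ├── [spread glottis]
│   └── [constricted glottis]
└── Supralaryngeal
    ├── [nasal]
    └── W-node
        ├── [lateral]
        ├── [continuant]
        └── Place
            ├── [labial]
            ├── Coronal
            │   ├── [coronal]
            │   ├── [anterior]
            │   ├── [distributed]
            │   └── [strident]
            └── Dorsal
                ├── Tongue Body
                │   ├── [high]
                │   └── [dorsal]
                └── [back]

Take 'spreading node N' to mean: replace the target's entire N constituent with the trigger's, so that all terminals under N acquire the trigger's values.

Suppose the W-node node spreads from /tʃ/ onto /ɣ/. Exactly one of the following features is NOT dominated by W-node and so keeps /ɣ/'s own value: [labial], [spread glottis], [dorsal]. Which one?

Under this geometry, W-node contains [lateral], [continuant], [labial], [coronal], [anterior], [distributed], [strident], [high], [dorsal], [back].
[labial], [dorsal] all lie under W-node, so they are overwritten when W-node spreads.
[spread glottis] is not within the W-node subtree (it hangs from Laryngeal), so /ɣ/'s [spread glottis] value survives.

[spread glottis]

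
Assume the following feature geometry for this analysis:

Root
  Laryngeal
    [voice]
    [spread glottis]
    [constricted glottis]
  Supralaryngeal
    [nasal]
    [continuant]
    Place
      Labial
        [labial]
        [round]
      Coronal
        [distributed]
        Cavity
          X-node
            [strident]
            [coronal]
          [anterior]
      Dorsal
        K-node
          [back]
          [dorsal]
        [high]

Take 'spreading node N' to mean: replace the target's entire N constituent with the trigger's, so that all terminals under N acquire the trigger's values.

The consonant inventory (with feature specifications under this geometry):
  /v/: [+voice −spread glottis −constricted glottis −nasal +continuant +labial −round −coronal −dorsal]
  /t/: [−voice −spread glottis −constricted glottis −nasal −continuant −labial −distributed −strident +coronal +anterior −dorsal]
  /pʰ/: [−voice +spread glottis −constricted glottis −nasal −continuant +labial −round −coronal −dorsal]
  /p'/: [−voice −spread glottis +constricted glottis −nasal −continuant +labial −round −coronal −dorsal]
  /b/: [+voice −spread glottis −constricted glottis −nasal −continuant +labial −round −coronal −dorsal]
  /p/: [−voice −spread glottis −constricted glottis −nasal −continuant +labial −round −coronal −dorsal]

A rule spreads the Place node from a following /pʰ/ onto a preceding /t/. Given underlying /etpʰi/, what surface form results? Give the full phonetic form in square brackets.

The Place node dominates the terminals [labial], [round], [distributed], [strident], [coronal], [anterior], [back], [dorsal], [high].
After delinking /t/'s Place and linking /pʰ/'s, the affected terminals become [+labial], [−round], [−coronal], [−dorsal]; [voice], [spread glottis], [constricted glottis], … (outside Place) are retained from /t/.
The resulting bundle matches /p/ in the inventory; substituting it for /t/ gives [eppʰi].

[eppʰi]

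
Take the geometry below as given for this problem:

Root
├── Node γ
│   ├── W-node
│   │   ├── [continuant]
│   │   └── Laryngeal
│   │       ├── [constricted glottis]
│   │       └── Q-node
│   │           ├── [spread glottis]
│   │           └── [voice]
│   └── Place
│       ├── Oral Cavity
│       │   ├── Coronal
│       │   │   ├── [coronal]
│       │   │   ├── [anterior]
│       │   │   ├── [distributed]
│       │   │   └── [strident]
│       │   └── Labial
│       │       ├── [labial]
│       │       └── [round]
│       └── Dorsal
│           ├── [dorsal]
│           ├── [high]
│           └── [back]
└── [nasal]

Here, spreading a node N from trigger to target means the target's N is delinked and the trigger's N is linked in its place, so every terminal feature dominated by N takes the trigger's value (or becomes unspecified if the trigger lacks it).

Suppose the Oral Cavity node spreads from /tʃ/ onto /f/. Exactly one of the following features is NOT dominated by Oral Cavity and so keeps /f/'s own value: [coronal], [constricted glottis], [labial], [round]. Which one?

Oral Cavity dominates exactly [coronal], [anterior], [distributed], [strident], [labial], [round].
Spreading Oral Cavity replaces [coronal], [round], [labial] with the trigger's values, since each sits inside the Oral Cavity constituent.
[constricted glottis] is not within the Oral Cavity subtree (it hangs from Laryngeal), so /f/'s [constricted glottis] value survives.

[constricted glottis]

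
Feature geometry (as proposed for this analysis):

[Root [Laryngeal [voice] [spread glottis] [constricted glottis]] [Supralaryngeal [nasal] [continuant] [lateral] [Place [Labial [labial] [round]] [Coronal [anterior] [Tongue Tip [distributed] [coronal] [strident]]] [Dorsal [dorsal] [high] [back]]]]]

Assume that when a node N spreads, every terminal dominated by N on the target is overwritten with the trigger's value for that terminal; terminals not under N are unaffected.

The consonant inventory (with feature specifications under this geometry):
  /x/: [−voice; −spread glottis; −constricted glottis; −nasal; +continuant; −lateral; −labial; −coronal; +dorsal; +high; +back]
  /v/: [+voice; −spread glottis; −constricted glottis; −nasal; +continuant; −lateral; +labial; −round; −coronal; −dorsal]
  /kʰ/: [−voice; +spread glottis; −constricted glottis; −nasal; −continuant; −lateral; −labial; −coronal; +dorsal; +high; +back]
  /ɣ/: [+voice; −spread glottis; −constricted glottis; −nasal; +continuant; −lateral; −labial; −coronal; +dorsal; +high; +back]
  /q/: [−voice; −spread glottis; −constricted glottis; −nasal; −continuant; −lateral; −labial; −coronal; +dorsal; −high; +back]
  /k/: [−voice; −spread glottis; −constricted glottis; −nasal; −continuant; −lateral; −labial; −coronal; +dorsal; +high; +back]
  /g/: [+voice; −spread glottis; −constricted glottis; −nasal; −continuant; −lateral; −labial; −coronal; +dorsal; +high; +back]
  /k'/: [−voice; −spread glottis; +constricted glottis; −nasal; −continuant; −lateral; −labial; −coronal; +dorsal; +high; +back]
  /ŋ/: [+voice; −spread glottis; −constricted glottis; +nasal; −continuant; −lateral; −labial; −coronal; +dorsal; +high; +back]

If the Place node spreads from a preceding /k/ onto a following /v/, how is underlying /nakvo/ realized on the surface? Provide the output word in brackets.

The Place node dominates the terminals [labial], [round], [anterior], [distributed], [coronal], [strident], [dorsal], [high], [back].
Spreading Place from /k/ onto /v/ replaces those values with /k/'s: [−labial], [−coronal], [+dorsal], [+high], [+back]. Features outside Place ([voice], [spread glottis], [constricted glottis], …) stay as in /v/.
The resulting bundle matches /ɣ/ in the inventory; substituting it for /v/ gives [nakɣo].

[nakɣo]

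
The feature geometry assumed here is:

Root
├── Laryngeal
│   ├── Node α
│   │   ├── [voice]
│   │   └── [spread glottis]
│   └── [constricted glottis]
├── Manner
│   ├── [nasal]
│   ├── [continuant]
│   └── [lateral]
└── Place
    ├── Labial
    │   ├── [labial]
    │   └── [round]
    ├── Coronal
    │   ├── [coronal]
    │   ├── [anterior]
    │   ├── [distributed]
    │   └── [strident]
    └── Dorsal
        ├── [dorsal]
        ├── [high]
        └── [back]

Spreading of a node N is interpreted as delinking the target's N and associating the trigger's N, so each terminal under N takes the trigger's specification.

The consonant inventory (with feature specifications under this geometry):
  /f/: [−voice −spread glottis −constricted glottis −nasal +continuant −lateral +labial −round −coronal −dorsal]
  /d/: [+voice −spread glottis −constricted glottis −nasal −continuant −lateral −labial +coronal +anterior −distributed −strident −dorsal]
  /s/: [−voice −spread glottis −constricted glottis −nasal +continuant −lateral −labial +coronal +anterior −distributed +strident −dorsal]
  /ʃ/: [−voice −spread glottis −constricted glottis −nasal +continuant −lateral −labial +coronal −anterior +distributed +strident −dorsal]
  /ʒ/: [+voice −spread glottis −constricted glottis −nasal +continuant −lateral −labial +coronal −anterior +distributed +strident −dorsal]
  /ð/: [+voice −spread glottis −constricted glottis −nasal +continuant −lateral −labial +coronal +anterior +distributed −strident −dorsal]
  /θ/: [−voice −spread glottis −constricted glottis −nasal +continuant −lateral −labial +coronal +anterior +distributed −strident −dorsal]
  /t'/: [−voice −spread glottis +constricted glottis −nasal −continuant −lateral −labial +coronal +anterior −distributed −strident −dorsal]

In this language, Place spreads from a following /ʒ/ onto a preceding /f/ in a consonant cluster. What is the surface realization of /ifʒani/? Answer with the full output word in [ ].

Place immediately or transitively dominates [labial], [round], [coronal], [anterior], [distributed], [strident], [dorsal], [high], [back].
Spreading Place from /ʒ/ onto /f/ replaces those values with /ʒ/'s: [−labial], [+coronal], [−anterior], [+distributed], [+strident], [−dorsal]. Features outside Place ([voice], [spread glottis], [constricted glottis], …) stay as in /f/.
Among the inventory, only /ʃ/ has exactly this specification, giving the surface form [iʃʒani].

[iʃʒani]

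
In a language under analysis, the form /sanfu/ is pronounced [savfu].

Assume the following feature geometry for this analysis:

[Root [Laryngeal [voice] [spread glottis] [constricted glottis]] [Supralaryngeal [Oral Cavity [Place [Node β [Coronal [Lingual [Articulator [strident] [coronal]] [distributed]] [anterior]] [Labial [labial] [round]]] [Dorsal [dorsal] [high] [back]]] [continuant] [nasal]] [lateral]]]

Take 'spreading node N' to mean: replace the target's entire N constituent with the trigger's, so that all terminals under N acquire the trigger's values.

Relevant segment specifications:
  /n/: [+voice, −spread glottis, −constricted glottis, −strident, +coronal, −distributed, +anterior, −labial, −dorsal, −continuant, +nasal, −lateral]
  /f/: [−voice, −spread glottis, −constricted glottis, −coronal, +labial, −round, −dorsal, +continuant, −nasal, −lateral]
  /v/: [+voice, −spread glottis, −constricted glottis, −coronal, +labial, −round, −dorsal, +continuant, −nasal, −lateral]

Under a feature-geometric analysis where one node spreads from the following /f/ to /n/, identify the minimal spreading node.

The alternation /n/ → [v] changes [nasal], [continuant], [labial], [round], [coronal], [anterior], [distributed], [strident] and nothing else.
In this geometry the lowest node dominating all of them is Oral Cavity: every daughter of Oral Cavity dominates only a proper subset, so no lower node suffices.
Spreading Oral Cavity from /f/ overwrites each of those terminals with /f/'s values, yielding exactly [v].
[voice] stays as in /n/ although /f/ differs there, so no node dominating it spread; among the remaining candidates Oral Cavity is the lowest that derives the output.

Oral Cavity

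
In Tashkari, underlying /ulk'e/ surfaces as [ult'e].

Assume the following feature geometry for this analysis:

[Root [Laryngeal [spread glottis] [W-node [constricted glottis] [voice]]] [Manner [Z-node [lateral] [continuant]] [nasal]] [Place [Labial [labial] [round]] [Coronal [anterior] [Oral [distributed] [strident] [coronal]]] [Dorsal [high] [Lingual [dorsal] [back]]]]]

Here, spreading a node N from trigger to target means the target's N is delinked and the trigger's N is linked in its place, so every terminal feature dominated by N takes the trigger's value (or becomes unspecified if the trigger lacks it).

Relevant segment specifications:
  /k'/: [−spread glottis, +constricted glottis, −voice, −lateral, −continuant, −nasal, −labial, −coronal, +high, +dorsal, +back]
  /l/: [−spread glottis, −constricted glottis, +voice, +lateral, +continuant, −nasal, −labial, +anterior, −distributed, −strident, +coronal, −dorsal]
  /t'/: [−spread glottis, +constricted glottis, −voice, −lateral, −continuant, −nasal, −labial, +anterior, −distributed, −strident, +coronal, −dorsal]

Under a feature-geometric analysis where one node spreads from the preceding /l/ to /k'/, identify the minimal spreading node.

Place

Comparing /k'/ with its surface form [t'], the features that change are [coronal], [anterior], [distributed], [strident], [dorsal], [high], [back].
The smallest constituent containing every changed terminal is Place — each of its daughters lacks at least one of the affected features.
Delinking /k'/'s Place and associating /l/'s Place gives precisely the feature bundle of [t'].
[continuant], [lateral] — on which /l/ differs from /k'/ — are unchanged, so Root cannot have spread; the constituent is no larger than Place.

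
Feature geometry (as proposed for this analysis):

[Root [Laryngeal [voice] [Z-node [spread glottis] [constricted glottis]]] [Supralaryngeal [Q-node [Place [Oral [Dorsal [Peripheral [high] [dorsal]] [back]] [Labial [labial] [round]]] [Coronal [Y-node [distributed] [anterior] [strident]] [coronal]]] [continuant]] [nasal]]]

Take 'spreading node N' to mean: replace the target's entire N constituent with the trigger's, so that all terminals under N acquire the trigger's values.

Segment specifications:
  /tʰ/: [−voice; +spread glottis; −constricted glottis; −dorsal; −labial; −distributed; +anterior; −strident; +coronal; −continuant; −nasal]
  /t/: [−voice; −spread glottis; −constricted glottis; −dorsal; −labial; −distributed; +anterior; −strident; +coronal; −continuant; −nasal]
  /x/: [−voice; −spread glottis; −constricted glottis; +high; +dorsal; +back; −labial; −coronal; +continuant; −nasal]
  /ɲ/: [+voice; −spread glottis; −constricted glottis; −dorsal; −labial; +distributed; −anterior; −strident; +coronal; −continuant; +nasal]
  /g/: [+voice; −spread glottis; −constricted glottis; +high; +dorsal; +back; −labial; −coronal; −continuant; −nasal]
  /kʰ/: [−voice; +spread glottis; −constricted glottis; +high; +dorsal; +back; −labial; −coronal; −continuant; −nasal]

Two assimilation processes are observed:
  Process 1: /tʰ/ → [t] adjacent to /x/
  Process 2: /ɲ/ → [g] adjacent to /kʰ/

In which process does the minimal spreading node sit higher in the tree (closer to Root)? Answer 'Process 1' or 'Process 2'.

Process 2

Process 1 alters [spread glottis]; the lowest dominating node is [spread glottis] (depth 3 from Root).
Process 2 alters [nasal], [coronal], [anterior], [distributed], [strident], [dorsal], [high], [back]; the lowest common ancestor is Supralaryngeal (depth 1 from Root).
Depth 1 < depth 3; Process 2 involves the structurally higher constituent Supralaryngeal.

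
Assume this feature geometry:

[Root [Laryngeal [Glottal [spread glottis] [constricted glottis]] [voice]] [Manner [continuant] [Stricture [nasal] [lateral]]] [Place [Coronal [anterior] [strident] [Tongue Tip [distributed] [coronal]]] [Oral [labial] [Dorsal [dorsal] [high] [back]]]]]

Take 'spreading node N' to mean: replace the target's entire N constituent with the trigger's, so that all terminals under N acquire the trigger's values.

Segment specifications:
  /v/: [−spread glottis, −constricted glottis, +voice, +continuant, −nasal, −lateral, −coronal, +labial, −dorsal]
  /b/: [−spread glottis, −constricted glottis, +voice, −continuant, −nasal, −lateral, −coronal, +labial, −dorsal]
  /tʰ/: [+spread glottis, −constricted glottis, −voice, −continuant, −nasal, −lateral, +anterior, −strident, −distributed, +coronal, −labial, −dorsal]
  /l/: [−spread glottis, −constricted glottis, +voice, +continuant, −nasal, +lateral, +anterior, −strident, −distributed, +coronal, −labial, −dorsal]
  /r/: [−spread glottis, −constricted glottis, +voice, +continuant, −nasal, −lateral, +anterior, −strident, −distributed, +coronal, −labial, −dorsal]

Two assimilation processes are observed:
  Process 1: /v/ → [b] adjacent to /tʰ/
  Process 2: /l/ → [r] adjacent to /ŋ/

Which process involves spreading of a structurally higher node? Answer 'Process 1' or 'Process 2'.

Process 1

Process 1: the feature that changes is [continuant]; the minimal node is [continuant] (depth 2).
In Process 2, [lateral] changes, so the minimal spreading node is [lateral] at depth 3.
Depth 2 < depth 3; Process 1 involves the structurally higher constituent [continuant].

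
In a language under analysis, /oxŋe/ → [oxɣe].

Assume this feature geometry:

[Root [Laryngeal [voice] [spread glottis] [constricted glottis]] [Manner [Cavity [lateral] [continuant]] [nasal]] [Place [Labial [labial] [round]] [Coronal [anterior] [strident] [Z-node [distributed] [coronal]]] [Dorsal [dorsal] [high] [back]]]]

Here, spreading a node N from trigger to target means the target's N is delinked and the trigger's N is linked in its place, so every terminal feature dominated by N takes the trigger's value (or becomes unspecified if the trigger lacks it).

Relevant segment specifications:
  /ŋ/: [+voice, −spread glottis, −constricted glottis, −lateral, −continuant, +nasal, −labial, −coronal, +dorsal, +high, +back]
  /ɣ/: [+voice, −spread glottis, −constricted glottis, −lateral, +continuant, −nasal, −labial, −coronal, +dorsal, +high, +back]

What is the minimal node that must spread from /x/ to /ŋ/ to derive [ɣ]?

Manner

Comparing /ŋ/ with its surface form [ɣ], the features that change are [nasal], [continuant].
These terminals are all dominated by Manner, and no proper subconstituent of Manner covers them all; Manner is their lowest common ancestor.
Delinking /ŋ/'s Manner and associating /x/'s Manner gives precisely the feature bundle of [ɣ].
Had Root spread, [voice] would have taken /x/'s value; it stays as in /ŋ/, confirming the spreading constituent is exactly Manner.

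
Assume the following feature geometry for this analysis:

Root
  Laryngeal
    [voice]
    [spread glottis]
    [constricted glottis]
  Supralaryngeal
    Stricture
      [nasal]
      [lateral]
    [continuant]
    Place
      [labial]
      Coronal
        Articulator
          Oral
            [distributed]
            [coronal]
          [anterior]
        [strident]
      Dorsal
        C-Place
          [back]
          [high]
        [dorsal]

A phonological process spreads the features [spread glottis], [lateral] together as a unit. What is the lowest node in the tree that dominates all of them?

[spread glottis]: Root / Laryngeal / [spread glottis].
[lateral]: Root / Supralaryngeal / Stricture / [lateral].
Root is the lowest common ancestor — every listed feature sits under it, and no single subconstituent of Root covers them all.

Root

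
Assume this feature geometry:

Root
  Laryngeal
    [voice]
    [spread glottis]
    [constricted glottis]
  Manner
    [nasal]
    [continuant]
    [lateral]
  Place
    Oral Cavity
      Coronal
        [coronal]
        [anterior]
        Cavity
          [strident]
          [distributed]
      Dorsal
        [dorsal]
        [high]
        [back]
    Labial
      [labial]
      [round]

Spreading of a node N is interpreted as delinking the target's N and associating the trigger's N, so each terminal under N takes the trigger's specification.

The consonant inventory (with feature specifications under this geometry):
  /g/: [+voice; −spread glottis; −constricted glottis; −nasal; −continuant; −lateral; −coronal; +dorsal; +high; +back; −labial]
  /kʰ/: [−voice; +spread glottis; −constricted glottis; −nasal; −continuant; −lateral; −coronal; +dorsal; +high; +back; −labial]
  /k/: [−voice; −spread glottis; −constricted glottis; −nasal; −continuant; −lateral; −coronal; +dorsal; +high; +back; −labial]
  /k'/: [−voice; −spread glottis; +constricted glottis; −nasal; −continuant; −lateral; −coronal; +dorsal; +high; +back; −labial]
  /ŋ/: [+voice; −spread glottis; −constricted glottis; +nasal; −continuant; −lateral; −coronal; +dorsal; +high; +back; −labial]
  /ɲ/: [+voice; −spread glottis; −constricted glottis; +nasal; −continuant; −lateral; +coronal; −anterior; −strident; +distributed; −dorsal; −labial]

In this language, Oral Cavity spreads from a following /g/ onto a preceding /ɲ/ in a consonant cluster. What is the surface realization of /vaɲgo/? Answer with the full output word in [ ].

[vaŋgo]

The Oral Cavity node dominates the terminals [coronal], [anterior], [strident], [distributed], [dorsal], [high], [back].
The target acquires /g/'s values for everything under Oral Cavity — [−coronal], [+dorsal], [+high], [+back] — while keeping its own [voice], [spread glottis], [constricted glottis], ….
The resulting bundle matches /ŋ/ in the inventory; substituting it for /ɲ/ gives [vaŋgo].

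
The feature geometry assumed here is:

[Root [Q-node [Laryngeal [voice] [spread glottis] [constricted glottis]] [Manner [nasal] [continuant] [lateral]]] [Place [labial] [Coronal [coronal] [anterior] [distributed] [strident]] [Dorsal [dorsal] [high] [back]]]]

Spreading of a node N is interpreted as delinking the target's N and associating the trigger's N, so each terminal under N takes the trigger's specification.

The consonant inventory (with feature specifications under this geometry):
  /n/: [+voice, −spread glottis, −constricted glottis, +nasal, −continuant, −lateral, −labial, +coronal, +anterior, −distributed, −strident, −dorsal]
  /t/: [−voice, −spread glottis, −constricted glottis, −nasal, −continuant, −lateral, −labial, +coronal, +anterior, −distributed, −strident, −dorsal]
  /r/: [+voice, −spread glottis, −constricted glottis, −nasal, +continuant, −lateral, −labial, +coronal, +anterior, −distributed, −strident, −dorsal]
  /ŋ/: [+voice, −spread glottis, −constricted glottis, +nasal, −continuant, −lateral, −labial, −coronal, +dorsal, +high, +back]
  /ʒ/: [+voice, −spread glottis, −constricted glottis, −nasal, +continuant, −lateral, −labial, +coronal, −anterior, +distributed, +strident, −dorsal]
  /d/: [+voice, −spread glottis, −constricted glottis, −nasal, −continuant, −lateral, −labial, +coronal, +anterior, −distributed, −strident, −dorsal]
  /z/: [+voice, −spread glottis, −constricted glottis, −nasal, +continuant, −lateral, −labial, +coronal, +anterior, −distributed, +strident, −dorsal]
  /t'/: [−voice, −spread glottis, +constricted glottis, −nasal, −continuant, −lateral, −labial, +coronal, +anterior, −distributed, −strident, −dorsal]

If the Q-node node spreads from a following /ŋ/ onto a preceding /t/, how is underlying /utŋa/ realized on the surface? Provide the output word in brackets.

Terminals under Q-node in this geometry: [voice], [spread glottis], [constricted glottis], [nasal], [continuant], [lateral].
The target acquires /ŋ/'s values for everything under Q-node — [+voice], [−spread glottis], [−constricted glottis], [+nasal], [−continuant], [−lateral] — while keeping its own [labial], [coronal], [anterior], ….
The resulting bundle matches /n/ in the inventory; substituting it for /t/ gives [unŋa].

[unŋa]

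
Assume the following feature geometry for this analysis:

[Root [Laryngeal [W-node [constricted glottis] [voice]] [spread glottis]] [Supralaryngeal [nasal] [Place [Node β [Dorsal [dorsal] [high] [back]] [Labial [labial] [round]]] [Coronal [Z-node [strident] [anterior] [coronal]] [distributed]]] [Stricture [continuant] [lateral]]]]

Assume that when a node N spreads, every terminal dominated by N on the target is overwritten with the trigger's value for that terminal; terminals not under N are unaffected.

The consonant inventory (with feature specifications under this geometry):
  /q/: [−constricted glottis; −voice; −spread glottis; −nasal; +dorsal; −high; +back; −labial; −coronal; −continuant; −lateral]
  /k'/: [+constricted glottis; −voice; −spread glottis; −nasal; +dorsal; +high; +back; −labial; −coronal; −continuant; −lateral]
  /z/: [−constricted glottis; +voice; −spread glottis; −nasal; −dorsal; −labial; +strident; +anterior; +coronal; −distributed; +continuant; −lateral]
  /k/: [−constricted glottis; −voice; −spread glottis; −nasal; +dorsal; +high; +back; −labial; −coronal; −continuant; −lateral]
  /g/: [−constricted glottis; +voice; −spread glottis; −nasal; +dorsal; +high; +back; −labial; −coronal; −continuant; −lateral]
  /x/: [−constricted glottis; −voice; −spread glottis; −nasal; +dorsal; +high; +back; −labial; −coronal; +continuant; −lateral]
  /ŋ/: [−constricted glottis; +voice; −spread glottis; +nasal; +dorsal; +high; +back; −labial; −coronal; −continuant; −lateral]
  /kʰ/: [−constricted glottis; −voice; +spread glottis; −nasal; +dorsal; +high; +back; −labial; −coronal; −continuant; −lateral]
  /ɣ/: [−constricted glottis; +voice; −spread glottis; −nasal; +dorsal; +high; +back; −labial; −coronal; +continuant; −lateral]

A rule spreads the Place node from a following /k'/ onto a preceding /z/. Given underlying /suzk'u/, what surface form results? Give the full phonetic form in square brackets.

Terminals under Place in this geometry: [dorsal], [high], [back], [labial], [round], [strident], [anterior], [coronal], [distributed].
After delinking /z/'s Place and linking /k'/'s, the affected terminals become [+dorsal], [+high], [+back], [−labial], [−coronal]; [constricted glottis], [voice], [spread glottis], … (outside Place) are retained from /z/.
Among the inventory, only /ɣ/ has exactly this specification, giving the surface form [suɣk'u].

[suɣk'u]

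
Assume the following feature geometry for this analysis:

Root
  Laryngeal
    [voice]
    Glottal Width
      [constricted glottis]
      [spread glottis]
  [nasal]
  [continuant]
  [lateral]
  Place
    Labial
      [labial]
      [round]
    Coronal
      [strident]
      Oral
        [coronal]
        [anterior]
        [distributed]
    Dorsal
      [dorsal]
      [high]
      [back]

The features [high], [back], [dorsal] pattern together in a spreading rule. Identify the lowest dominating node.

[high]: Root > Place > Dorsal > [high].
[back]: Root > Place > Dorsal > [back].
[dorsal] lies under Dorsal (below Place).
The listed terminals split across distinct daughters of Dorsal, so Dorsal itself is the smallest node containing them all.

Dorsal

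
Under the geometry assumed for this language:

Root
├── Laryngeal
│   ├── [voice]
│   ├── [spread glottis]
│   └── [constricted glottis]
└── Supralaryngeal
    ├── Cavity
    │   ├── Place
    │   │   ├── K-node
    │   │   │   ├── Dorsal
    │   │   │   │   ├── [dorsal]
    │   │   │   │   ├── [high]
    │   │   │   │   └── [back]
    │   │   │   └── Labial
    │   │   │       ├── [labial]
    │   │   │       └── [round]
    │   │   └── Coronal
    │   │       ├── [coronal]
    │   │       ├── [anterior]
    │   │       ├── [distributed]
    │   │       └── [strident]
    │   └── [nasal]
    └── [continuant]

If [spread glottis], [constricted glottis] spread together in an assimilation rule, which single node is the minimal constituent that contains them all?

Laryngeal

[spread glottis] lies under Laryngeal (below Laryngeal).
[constricted glottis] lies under Laryngeal (below Laryngeal).
The listed terminals split across distinct daughters of Laryngeal, so Laryngeal itself is the smallest node containing them all.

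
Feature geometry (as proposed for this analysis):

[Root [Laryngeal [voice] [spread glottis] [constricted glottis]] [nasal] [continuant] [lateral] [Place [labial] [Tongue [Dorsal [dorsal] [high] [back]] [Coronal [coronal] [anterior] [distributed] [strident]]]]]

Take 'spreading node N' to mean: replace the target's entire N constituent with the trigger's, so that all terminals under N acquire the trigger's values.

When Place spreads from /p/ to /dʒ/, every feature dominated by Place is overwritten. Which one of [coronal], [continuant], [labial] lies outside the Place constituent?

[continuant]

The terminals dominated by Place are [labial], [dorsal], [high], [back], [coronal], [anterior], [distributed], [strident].
Spreading Place replaces [labial], [coronal] with the trigger's values, since each sits inside the Place constituent.
[continuant] attaches under Root, not under Place, so /dʒ/ retains its own value for [continuant].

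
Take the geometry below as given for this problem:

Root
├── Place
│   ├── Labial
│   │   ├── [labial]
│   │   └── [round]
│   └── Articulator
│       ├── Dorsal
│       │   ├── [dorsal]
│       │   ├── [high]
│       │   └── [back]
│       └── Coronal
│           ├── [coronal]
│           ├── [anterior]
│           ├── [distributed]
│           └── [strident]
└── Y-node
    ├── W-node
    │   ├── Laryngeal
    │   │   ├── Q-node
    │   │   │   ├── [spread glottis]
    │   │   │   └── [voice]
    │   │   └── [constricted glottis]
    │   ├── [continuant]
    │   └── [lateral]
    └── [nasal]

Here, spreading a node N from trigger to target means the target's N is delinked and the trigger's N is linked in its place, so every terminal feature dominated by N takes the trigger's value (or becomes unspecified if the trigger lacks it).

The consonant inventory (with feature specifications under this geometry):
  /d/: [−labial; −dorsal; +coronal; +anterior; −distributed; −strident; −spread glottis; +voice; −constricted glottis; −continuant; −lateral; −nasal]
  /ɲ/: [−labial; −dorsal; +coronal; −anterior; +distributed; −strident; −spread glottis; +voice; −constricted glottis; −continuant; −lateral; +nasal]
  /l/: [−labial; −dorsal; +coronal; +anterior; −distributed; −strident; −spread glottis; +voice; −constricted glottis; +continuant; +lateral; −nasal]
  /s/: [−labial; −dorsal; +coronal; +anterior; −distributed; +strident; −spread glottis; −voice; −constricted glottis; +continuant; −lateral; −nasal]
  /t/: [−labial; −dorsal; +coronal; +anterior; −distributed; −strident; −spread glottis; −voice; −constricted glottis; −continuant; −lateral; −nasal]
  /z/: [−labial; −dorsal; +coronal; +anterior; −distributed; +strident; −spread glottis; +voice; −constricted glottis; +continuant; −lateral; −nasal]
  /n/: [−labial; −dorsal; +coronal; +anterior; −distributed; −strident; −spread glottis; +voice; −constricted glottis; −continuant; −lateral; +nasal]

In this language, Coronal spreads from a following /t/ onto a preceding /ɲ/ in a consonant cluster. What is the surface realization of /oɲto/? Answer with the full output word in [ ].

The Coronal node dominates the terminals [coronal], [anterior], [distributed], [strident].
The target acquires /t/'s values for everything under Coronal — [+coronal], [+anterior], [−distributed], [−strident] — while keeping its own [labial], [dorsal], [spread glottis], ….
This feature bundle is that of [n], so /oɲto/ surfaces as [onto].

[onto]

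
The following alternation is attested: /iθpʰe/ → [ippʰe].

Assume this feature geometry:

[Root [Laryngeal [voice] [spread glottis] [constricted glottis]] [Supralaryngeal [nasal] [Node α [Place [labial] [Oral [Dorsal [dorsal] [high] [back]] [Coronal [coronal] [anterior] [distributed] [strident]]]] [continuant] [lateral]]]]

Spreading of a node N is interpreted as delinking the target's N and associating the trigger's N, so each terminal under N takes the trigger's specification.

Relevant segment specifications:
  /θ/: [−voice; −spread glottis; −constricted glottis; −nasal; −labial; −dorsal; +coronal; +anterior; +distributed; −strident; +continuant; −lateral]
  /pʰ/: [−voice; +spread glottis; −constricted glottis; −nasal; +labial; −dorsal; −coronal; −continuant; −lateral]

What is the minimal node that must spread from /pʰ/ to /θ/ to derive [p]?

Node α

Comparing /θ/ with its surface form [p], the features that change are [continuant], [labial], [coronal], [anterior], [distributed], [strident].
These terminals are all dominated by Node α, and no proper subconstituent of Node α covers them all; Node α is their lowest common ancestor.
If Node α spreads, every terminal under it takes /pʰ/'s value, producing [p] as observed.
[spread glottis] stays as in /θ/ although /pʰ/ differs there, so no node dominating it spread; among the remaining candidates Node α is the lowest that derives the output.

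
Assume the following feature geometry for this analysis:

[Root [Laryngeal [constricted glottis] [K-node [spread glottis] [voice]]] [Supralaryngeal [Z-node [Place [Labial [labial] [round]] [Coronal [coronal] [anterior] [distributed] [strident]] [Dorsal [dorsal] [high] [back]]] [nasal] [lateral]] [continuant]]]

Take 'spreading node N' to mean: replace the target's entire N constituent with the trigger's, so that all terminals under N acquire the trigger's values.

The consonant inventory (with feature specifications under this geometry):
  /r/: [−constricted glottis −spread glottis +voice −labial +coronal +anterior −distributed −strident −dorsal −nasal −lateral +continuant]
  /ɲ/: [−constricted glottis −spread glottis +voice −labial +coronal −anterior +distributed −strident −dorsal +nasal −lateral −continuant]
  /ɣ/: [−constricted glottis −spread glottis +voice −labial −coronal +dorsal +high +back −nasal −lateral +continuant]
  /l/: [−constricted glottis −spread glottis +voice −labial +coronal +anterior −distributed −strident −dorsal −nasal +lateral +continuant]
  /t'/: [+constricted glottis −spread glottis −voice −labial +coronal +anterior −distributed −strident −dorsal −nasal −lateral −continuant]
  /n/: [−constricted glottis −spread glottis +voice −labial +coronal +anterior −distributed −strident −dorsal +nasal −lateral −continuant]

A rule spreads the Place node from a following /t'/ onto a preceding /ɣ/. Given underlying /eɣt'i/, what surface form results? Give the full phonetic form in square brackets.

[ert'i]

Place immediately or transitively dominates [labial], [round], [coronal], [anterior], [distributed], [strident], [dorsal], [high], [back].
Spreading Place from /t'/ onto /ɣ/ replaces those values with /t'/'s: [−labial], [+coronal], [+anterior], [−distributed], [−strident], [−dorsal]. Features outside Place ([constricted glottis], [spread glottis], [voice], …) stay as in /ɣ/.
The resulting bundle matches /r/ in the inventory; substituting it for /ɣ/ gives [ert'i].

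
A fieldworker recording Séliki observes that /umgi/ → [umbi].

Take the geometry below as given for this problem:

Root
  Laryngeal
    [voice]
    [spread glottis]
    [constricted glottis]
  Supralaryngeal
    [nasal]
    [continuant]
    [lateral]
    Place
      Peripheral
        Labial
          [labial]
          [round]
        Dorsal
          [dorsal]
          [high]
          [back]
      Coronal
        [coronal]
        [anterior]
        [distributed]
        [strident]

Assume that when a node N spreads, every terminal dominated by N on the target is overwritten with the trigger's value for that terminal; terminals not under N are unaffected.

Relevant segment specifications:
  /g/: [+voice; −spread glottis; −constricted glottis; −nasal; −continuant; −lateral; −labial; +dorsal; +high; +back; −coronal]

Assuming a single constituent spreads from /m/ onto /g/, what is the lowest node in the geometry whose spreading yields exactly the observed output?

Comparing /g/ with its surface form [b], the features that change are [labial], [round], [dorsal], [high], [back].
In this geometry the lowest node dominating all of them is Peripheral: every daughter of Peripheral dominates only a proper subset, so no lower node suffices.
If Peripheral spreads, every terminal under it takes /m/'s value, producing [b] as observed.
[nasal] stays as in /g/ although /m/ differs there, so no node dominating it spread; among the remaining candidates Peripheral is the lowest that derives the output.

Peripheral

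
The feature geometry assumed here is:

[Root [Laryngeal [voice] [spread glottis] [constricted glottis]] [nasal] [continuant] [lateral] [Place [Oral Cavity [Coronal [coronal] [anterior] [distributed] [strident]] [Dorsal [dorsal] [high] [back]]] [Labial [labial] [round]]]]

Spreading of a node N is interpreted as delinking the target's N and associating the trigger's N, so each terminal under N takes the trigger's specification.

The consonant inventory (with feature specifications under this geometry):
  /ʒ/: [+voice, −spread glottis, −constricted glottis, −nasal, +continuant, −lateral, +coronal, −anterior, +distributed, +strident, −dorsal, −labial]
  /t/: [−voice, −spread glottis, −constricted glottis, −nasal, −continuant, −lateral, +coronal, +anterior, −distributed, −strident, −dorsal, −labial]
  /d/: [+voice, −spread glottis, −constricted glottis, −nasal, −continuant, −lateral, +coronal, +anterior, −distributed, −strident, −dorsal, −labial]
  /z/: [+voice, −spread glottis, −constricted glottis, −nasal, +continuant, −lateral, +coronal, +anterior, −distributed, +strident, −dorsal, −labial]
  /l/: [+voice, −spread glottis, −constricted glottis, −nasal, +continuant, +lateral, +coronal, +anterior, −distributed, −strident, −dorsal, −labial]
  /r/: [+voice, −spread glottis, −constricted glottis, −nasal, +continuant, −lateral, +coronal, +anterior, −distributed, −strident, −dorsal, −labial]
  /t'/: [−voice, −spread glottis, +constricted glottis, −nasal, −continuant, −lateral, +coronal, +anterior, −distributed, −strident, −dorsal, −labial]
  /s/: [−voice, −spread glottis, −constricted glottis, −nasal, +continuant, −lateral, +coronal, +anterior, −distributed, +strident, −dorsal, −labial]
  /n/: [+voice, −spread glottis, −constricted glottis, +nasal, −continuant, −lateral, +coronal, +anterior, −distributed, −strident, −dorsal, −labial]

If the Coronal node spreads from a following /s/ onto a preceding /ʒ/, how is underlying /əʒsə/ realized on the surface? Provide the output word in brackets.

[əzsə]

The Coronal node dominates the terminals [coronal], [anterior], [distributed], [strident].
The target acquires /s/'s values for everything under Coronal — [+coronal], [+anterior], [−distributed], [+strident] — while keeping its own [voice], [spread glottis], [constricted glottis], ….
Among the inventory, only /z/ has exactly this specification, giving the surface form [əzsə].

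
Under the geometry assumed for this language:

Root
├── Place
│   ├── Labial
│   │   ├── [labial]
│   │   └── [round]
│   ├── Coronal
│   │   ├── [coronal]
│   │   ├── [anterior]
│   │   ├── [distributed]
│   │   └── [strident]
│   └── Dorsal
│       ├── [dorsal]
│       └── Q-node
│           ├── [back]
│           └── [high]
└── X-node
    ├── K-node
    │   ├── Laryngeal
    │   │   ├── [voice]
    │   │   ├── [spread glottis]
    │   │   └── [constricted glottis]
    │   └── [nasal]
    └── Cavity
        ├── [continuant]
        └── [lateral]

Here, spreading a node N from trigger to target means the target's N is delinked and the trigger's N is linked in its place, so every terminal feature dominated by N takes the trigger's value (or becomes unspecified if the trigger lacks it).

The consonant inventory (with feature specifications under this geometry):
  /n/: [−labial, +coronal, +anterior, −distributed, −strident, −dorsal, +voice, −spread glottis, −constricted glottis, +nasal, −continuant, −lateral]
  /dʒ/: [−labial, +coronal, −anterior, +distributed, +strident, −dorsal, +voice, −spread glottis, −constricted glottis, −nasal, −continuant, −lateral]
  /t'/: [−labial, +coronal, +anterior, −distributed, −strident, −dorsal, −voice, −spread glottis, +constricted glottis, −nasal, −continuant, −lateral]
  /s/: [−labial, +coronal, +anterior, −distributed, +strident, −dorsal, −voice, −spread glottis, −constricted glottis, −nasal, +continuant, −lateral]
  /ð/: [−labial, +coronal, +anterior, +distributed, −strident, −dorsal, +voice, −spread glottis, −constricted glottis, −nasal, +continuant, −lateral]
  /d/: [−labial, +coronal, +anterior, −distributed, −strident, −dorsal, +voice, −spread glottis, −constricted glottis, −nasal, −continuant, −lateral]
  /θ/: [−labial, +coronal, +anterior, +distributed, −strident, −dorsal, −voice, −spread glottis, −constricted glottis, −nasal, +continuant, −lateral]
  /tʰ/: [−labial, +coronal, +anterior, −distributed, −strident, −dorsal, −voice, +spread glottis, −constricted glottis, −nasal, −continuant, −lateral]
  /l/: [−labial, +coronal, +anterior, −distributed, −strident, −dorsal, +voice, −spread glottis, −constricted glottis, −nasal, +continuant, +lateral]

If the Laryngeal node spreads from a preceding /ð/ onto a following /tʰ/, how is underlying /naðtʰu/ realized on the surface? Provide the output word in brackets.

Terminals under Laryngeal in this geometry: [voice], [spread glottis], [constricted glottis].
The target acquires /ð/'s values for everything under Laryngeal — [+voice], [−spread glottis], [−constricted glottis] — while keeping its own [labial], [coronal], [anterior], ….
The resulting bundle matches /d/ in the inventory; substituting it for /tʰ/ gives [naðdu].

[naðdu]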